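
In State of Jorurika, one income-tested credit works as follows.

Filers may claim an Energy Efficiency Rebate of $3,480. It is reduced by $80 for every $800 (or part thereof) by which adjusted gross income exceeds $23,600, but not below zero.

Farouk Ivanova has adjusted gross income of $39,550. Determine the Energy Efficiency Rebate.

Energy Efficiency Rebate: income exceeds $23,600 by $15,950, which is 20 full-or-partial $800 increments; reduction = 20 × $80 = $1,600, leaving $1,880.

$1,880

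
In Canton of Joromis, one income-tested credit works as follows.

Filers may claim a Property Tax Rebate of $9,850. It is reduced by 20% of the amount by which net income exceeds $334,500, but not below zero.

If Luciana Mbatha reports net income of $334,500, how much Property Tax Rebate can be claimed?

Property Tax Rebate: $334,500 is at or below the $334,500 threshold, so the full $9,850 applies.

$9,850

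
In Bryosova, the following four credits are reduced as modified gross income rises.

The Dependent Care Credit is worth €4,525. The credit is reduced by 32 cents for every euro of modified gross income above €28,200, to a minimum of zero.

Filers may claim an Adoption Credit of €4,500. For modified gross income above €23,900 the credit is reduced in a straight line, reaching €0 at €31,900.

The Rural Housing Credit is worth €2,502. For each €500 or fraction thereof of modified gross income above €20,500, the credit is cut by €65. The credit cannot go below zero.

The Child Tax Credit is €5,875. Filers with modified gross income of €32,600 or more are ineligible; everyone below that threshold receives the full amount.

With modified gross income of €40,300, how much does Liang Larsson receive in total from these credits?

€653

Dependent Care Credit: 32% of the €12,100 excess over €28,200 is €3,872; credit = €4,525 − €3,872 = €653.
Adoption Credit: €40,300 is at or above €31,900, so the credit is €0.
Rural Housing Credit: income exceeds €20,500 by €19,800 → 40 increments × €65 = €2,600 ≥ base, so the credit is €0.
Child Tax Credit: €40,300 meets or exceeds the €32,600 cutoff, so the credit is €0.
Total: €653 + €0 + €0 + €0 = €653.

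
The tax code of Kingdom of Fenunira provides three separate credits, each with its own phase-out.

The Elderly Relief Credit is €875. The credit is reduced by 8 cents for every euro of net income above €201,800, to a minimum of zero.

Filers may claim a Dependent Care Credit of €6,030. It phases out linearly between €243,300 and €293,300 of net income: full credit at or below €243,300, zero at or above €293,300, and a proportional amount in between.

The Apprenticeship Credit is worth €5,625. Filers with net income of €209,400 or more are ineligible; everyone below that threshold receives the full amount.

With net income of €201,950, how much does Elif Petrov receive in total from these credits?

Elderly Relief Credit: 8% of the €150 excess over €201,800 is €12; credit = €875 − €12 = €863.
Dependent Care Credit: €201,950 is at or below the €243,300 threshold, so the full €6,030 applies.
Apprenticeship Credit: €201,950 is below the €209,400 cutoff, so the full €5,625 applies.
Total: €863 + €6,030 + €5,625 = €12,518.

€12,518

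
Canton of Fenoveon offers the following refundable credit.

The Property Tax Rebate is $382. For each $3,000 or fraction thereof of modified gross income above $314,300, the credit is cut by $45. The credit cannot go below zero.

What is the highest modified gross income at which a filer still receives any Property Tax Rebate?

$338,300

After 8 increments the reduction is 8 × $45 = $360, leaving $22; one more increment wipes it out. Increment 8 ends at excess 8 × $3,000 = $24,000, so the highest qualifying income is $314,300 + $24,000 = $338,300.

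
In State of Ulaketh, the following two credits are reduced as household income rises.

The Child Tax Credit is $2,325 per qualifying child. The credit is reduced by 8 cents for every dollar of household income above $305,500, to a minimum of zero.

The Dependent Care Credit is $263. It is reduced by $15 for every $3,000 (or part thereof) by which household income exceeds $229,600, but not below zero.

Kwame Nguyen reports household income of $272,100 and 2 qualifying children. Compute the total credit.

Child Tax Credit: base = 2 × $2,325 = $4,650. $272,100 is at or below the $305,500 threshold, so the full $4,650 applies.
Dependent Care Credit: income exceeds $229,600 by $42,500, which is 15 full-or-partial $3,000 increments; reduction = 15 × $15 = $225, leaving $38.
Total: $4,650 + $38 = $4,688.

$4,688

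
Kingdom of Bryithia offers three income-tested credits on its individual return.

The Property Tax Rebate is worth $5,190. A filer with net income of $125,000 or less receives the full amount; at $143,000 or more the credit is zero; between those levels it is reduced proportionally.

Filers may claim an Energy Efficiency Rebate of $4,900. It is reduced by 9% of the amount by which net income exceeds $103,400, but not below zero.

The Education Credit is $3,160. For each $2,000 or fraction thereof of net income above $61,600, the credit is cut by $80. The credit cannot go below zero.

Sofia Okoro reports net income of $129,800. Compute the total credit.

$6,690

Property Tax Rebate: $129,800 is $4,800 into a $18,000 phase-out range, leaving 13,200/18,000 of the credit: $5,190 × 13,200/18,000 = $3,806.
Energy Efficiency Rebate: 9% of the $26,400 excess over $103,400 is $2,376; credit = $4,900 − $2,376 = $2,524.
Education Credit: income exceeds $61,600 by $68,200, which is 35 full-or-partial $2,000 increments; reduction = 35 × $80 = $2,800, leaving $360.
Total: $3,806 + $2,524 + $360 = $6,690.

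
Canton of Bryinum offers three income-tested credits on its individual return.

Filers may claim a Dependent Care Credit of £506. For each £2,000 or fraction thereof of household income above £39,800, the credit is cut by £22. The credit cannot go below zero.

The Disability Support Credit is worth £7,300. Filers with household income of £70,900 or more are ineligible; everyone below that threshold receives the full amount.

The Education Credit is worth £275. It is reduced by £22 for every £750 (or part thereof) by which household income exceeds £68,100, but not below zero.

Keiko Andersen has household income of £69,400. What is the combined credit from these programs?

£7,707

Dependent Care Credit: income exceeds £39,800 by £29,600, which is 15 full-or-partial £2,000 increments; reduction = 15 × £22 = £330, leaving £176.
Disability Support Credit: £69,400 is below the £70,900 cutoff, so the full £7,300 applies.
Education Credit: income exceeds £68,100 by £1,300, which is 2 full-or-partial £750 increments; reduction = 2 × £22 = £44, leaving £231.
Total: £176 + £7,300 + £231 = £7,707.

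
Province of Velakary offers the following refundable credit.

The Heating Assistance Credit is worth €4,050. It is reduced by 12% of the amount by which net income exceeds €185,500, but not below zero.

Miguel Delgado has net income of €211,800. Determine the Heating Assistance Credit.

Heating Assistance Credit: 12% of the €26,300 excess over €185,500 is €3,156; credit = €4,050 − €3,156 = €894.

€894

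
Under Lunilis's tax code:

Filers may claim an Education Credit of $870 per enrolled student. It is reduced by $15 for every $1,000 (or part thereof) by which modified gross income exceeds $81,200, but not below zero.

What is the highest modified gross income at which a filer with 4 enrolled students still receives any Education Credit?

Full credit = 4 × $870 = $3,480.
After 231 increments the reduction is 231 × $15 = $3,465, leaving $15; one more increment wipes it out. Increment 231 ends at excess 231 × $1,000 = $231,000, so the highest qualifying income is $81,200 + $231,000 = $312,200.

$312,200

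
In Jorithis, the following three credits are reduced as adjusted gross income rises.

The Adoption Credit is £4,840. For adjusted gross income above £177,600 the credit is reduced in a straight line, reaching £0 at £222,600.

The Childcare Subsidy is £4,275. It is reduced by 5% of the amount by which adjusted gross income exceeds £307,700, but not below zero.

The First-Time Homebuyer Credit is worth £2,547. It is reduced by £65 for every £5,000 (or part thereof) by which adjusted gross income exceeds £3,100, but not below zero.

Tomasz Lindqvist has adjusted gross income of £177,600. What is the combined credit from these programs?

Adoption Credit: £177,600 is at or below the £177,600 threshold, so the full £4,840 applies.
Childcare Subsidy: £177,600 is at or below the £307,700 threshold, so the full £4,275 applies.
First-Time Homebuyer Credit: income exceeds £3,100 by £174,500, which is 35 full-or-partial £5,000 increments; reduction = 35 × £65 = £2,275, leaving £272.
Total: £4,840 + £4,275 + £272 = £9,387.

£9,387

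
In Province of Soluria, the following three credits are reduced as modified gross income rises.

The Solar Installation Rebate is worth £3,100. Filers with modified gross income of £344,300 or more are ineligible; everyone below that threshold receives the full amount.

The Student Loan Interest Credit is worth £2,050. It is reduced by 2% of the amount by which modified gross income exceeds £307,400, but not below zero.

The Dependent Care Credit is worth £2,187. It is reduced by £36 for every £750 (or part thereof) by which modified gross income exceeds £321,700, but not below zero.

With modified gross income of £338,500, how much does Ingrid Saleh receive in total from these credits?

Solar Installation Rebate: £338,500 is below the £344,300 cutoff, so the full £3,100 applies.
Student Loan Interest Credit: 2% of the £31,100 excess over £307,400 is £622; credit = £2,050 − £622 = £1,428.
Dependent Care Credit: income exceeds £321,700 by £16,800, which is 23 full-or-partial £750 increments; reduction = 23 × £36 = £828, leaving £1,359.
Total: £3,100 + £1,428 + £1,359 = £5,887.

£5,887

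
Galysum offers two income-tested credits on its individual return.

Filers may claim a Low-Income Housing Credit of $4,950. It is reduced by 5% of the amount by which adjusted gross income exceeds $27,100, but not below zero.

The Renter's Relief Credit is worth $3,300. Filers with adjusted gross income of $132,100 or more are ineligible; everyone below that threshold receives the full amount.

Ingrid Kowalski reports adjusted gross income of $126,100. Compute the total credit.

Low-Income Housing Credit: 5% of the $99,000 excess over $27,100 is $4,950 ≥ base, so the credit is $0.
Renter's Relief Credit: $126,100 is below the $132,100 cutoff, so the full $3,300 applies.
Total: $0 + $3,300 = $3,300.

$3,300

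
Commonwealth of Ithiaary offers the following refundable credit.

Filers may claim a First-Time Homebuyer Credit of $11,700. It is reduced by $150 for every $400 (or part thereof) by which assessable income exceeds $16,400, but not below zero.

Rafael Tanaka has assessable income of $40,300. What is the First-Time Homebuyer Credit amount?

First-Time Homebuyer Credit: income exceeds $16,400 by $23,900, which is 60 full-or-partial $400 increments; reduction = 60 × $150 = $9,000, leaving $2,700.

$2,700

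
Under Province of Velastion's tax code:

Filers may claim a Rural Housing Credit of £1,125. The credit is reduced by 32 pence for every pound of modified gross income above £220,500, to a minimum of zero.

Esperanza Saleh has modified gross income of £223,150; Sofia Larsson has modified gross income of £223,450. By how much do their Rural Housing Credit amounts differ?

£96

Esperanza (£223,150): Rural Housing Credit: 32% of the £2,650 excess over £220,500 is £848; credit = £1,125 − £848 = £277.
Sofia (£223,450): Rural Housing Credit: 32% of the £2,950 excess over £220,500 is £944; credit = £1,125 − £944 = £181.
Difference: |£277 − £181| = £96.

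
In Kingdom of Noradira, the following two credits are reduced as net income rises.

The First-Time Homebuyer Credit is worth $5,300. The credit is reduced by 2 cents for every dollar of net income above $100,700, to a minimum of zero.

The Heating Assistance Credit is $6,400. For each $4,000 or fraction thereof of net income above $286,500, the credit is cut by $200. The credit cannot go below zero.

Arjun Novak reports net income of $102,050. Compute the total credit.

$11,673

First-Time Homebuyer Credit: 2% of the $1,350 excess over $100,700 is $27; credit = $5,300 − $27 = $5,273.
Heating Assistance Credit: $102,050 is at or below the $286,500 threshold, so the full $6,400 applies.
Total: $5,273 + $6,400 = $11,673.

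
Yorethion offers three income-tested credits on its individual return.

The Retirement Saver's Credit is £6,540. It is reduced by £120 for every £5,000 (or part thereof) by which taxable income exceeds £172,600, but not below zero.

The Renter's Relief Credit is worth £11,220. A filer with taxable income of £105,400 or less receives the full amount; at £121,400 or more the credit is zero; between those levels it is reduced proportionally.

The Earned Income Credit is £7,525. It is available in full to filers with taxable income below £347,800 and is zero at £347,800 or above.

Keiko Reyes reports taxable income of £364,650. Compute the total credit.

£1,860

Retirement Saver's Credit: income exceeds £172,600 by £192,050, which is 39 full-or-partial £5,000 increments; reduction = 39 × £120 = £4,680, leaving £1,860.
Renter's Relief Credit: £364,650 is at or above £121,400, so the credit is £0.
Earned Income Credit: £364,650 meets or exceeds the £347,800 cutoff, so the credit is £0.
Total: £1,860 + £0 + £0 = £1,860.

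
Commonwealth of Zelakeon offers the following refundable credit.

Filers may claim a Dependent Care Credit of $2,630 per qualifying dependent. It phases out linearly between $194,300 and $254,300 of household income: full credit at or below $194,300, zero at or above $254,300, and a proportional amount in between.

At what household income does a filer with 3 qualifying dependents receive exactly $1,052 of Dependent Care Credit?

Full credit = 3 × $2,630 = $7,890.
$1,052 is 1,052/7,890 of the full $7,890, so 6,838/7,890 of the $60,000 range has been used: income = $194,300 + $60,000 × 6,838/7,890 = $246,300.

$246,300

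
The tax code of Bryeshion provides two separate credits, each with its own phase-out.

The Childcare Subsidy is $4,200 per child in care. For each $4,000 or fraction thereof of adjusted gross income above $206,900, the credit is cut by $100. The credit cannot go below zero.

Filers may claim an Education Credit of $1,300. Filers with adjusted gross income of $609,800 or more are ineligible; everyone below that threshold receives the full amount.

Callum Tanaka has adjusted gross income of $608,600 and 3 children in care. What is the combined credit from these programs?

$3,800

Childcare Subsidy: base = 3 × $4,200 = $12,600. income exceeds $206,900 by $401,700, which is 101 full-or-partial $4,000 increments; reduction = 101 × $100 = $10,100, leaving $2,500.
Education Credit: $608,600 is below the $609,800 cutoff, so the full $1,300 applies.
Total: $2,500 + $1,300 = $3,800.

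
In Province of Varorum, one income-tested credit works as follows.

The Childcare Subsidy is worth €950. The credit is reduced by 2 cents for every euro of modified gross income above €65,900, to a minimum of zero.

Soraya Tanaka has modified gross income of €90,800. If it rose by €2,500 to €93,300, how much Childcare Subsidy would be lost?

At €90,800 — 2% of the €24,900 excess over €65,900 is €498; credit = €950 − €498 = €452.
At €93,300 — 2% of the €27,400 excess over €65,900 is €548; credit = €950 − €548 = €402.
Lost: €452 − €402 = €50.

€50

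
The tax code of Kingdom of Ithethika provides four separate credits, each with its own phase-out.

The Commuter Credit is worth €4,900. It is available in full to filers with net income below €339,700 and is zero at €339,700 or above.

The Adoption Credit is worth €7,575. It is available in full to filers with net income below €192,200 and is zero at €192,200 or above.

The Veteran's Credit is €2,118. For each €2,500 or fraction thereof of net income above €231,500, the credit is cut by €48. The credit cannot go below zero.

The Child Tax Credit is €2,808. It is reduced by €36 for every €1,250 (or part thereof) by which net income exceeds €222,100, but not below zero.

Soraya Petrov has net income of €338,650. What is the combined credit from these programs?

€4,954

Commuter Credit: €338,650 is below the €339,700 cutoff, so the full €4,900 applies.
Adoption Credit: €338,650 meets or exceeds the €192,200 cutoff, so the credit is €0.
Veteran's Credit: income exceeds €231,500 by €107,150, which is 43 full-or-partial €2,500 increments; reduction = 43 × €48 = €2,064, leaving €54.
Child Tax Credit: income exceeds €222,100 by €116,550 → 94 increments × €36 = €3,384 ≥ base, so the credit is €0.
Total: €4,900 + €0 + €54 + €0 = €4,954.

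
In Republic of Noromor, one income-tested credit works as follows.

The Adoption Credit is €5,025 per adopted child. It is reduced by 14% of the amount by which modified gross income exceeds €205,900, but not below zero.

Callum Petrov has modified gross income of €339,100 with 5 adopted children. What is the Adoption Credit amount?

€6,477

Adoption Credit: base = 5 × €5,025 = €25,125. 14% of the €133,200 excess over €205,900 is €18,648; credit = €25,125 − €18,648 = €6,477.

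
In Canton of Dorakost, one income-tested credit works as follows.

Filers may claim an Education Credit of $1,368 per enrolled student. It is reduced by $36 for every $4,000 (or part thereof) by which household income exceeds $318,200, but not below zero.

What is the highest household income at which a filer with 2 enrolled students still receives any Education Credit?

Full credit = 2 × $1,368 = $2,736.
After 75 increments the reduction is 75 × $36 = $2,700, leaving $36; one more increment wipes it out. Increment 75 ends at excess 75 × $4,000 = $300,000, so the highest qualifying income is $318,200 + $300,000 = $618,200.

$618,200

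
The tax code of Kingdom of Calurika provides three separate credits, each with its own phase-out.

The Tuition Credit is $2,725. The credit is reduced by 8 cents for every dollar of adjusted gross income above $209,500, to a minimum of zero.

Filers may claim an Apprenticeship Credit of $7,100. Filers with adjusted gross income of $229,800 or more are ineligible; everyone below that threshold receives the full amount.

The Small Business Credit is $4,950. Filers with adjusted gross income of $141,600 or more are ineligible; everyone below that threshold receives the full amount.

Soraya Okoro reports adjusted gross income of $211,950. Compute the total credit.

$9,629

Tuition Credit: 8% of the $2,450 excess over $209,500 is $196; credit = $2,725 − $196 = $2,529.
Apprenticeship Credit: $211,950 is below the $229,800 cutoff, so the full $7,100 applies.
Small Business Credit: $211,950 meets or exceeds the $141,600 cutoff, so the credit is $0.
Total: $2,529 + $7,100 + $0 = $9,629.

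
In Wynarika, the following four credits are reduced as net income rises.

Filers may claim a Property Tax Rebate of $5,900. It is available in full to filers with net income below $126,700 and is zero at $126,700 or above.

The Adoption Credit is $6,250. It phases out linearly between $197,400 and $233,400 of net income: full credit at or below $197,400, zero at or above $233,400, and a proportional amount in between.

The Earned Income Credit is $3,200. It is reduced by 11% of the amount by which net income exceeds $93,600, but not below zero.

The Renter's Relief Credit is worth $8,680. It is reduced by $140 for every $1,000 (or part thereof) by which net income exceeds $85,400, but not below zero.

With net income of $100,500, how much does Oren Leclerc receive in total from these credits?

Property Tax Rebate: $100,500 is below the $126,700 cutoff, so the full $5,900 applies.
Adoption Credit: $100,500 is at or below the $197,400 threshold, so the full $6,250 applies.
Earned Income Credit: 11% of the $6,900 excess over $93,600 is $759; credit = $3,200 − $759 = $2,441.
Renter's Relief Credit: income exceeds $85,400 by $15,100, which is 16 full-or-partial $1,000 increments; reduction = 16 × $140 = $2,240, leaving $6,440.
Total: $5,900 + $6,250 + $2,441 + $6,440 = $21,031.

$21,031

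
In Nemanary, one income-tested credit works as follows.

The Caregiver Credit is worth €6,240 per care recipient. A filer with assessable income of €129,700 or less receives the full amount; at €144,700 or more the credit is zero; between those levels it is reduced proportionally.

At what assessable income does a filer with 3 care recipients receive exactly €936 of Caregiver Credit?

Full credit = 3 × €6,240 = €18,720.
€936 is 936/18,720 of the full €18,720, so 17,784/18,720 of the €15,000 range has been used: income = €129,700 + €15,000 × 17,784/18,720 = €143,950.

€143,950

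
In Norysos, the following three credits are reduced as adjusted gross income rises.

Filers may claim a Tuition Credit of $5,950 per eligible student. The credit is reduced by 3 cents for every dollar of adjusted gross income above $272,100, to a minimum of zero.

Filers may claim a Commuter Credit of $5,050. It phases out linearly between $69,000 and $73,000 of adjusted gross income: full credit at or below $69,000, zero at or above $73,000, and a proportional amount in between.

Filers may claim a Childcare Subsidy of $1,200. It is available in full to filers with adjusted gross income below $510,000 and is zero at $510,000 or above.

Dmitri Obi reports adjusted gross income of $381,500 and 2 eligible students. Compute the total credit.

$9,818

Tuition Credit: base = 2 × $5,950 = $11,900. 3% of the $109,400 excess over $272,100 is $3,282; credit = $11,900 − $3,282 = $8,618.
Commuter Credit: $381,500 is at or above $73,000, so the credit is $0.
Childcare Subsidy: $381,500 is below the $510,000 cutoff, so the full $1,200 applies.
Total: $8,618 + $0 + $1,200 = $9,818.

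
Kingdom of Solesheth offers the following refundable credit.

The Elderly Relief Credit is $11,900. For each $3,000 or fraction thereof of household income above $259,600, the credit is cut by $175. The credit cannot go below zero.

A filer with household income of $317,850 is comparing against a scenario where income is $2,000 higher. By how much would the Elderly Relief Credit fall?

At $317,850 — income exceeds $259,600 by $58,250, which is 20 full-or-partial $3,000 increments; reduction = 20 × $175 = $3,500, leaving $8,400.
At $319,850 — income exceeds $259,600 by $60,250, which is 21 full-or-partial $3,000 increments; reduction = 21 × $175 = $3,675, leaving $8,225.
Lost: $8,400 − $8,225 = $175.

$175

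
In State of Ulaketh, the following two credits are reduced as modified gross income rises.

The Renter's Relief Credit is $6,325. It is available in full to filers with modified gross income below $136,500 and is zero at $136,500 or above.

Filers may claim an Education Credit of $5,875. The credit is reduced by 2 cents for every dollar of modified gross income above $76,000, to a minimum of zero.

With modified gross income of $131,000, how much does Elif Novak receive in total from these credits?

Renter's Relief Credit: $131,000 is below the $136,500 cutoff, so the full $6,325 applies.
Education Credit: 2% of the $55,000 excess over $76,000 is $1,100; credit = $5,875 − $1,100 = $4,775.
Total: $6,325 + $4,775 = $11,100.

$11,100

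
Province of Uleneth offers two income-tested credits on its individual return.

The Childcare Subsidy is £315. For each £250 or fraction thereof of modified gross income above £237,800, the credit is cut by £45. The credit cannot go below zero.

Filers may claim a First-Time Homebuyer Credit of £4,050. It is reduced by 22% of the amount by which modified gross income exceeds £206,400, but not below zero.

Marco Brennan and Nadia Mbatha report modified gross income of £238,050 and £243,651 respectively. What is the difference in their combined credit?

Marco (£238,050): Childcare Subsidy: income exceeds £237,800 by £250, which is 1 full-or-partial £250 increment; reduction = 1 × £45 = £45, leaving £270. First-Time Homebuyer Credit: 22% of the £31,650 excess over £206,400 is £6,963 ≥ base, so the credit is £0. total £270 + £0 = £270
Nadia (£243,651): Childcare Subsidy: income exceeds £237,800 by £5,851 → 24 increments × £45 = £1,080 ≥ base, so the credit is £0. First-Time Homebuyer Credit: 22% of the £37,251 excess over £206,400 is £8,195.22 ≥ base, so the credit is £0. total £0 + £0 = £0
Difference: |£270 − £0| = £270.

£270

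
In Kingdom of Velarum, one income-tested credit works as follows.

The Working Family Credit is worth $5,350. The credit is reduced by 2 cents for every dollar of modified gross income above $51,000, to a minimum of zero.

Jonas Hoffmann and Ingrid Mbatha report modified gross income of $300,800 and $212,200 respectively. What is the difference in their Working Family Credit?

Jonas ($300,800): Working Family Credit: 2% of the $249,800 excess over $51,000 is $4,996; credit = $5,350 − $4,996 = $354.
Ingrid ($212,200): Working Family Credit: 2% of the $161,200 excess over $51,000 is $3,224; credit = $5,350 − $3,224 = $2,126.
Difference: |$354 − $2,126| = $1,772.

$1,772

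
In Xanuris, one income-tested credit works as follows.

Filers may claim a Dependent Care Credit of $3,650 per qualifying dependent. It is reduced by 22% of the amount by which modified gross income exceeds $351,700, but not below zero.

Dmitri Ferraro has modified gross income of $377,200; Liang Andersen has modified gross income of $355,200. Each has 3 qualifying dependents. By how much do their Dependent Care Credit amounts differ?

Dmitri ($377,200): Dependent Care Credit: base = 3 × $3,650 = $10,950. 22% of the $25,500 excess over $351,700 is $5,610; credit = $10,950 − $5,610 = $5,340.
Liang ($355,200): Dependent Care Credit: base = 3 × $3,650 = $10,950. 22% of the $3,500 excess over $351,700 is $770; credit = $10,950 − $770 = $10,180.
Difference: |$5,340 − $10,180| = $4,840.

$4,840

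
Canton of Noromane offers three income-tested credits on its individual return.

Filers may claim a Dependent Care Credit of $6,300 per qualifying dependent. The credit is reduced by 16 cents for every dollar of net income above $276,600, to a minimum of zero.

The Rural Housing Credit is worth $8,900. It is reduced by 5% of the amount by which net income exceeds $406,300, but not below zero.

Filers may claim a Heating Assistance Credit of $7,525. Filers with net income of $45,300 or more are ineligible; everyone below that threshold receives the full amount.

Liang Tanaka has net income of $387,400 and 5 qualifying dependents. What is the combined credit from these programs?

$22,672

Dependent Care Credit: base = 5 × $6,300 = $31,500. 16% of the $110,800 excess over $276,600 is $17,728; credit = $31,500 − $17,728 = $13,772.
Rural Housing Credit: $387,400 is at or below the $406,300 threshold, so the full $8,900 applies.
Heating Assistance Credit: $387,400 meets or exceeds the $45,300 cutoff, so the credit is $0.
Total: $13,772 + $8,900 + $0 = $22,672.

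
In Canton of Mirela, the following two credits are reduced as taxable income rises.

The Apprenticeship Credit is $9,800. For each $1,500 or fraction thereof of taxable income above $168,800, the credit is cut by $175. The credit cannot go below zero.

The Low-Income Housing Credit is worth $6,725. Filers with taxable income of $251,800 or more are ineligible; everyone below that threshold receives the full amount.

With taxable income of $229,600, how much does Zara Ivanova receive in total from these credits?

$9,350

Apprenticeship Credit: income exceeds $168,800 by $60,800, which is 41 full-or-partial $1,500 increments; reduction = 41 × $175 = $7,175, leaving $2,625.
Low-Income Housing Credit: $229,600 is below the $251,800 cutoff, so the full $6,725 applies.
Total: $2,625 + $6,725 = $9,350.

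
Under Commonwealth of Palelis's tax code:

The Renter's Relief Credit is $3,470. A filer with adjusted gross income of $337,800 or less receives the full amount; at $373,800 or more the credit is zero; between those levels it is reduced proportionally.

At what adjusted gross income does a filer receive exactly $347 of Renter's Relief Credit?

$347 is 347/3,470 of the full $3,470, so 3,123/3,470 of the $36,000 range has been used: income = $337,800 + $36,000 × 3,123/3,470 = $370,200.

$370,200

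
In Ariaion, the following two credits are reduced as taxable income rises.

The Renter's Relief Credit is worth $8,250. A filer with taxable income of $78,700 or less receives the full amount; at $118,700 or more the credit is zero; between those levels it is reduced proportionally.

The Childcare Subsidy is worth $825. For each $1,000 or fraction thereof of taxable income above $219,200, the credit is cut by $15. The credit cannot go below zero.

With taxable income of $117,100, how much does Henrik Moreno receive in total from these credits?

$1,155

Renter's Relief Credit: $117,100 is $38,400 into a $40,000 phase-out range, leaving 1,600/40,000 of the credit: $8,250 × 1,600/40,000 = $330.
Childcare Subsidy: $117,100 is at or below the $219,200 threshold, so the full $825 applies.
Total: $330 + $825 = $1,155.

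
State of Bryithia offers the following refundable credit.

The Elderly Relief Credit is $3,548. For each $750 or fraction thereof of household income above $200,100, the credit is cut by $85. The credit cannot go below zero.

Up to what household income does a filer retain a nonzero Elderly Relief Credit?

After 41 increments the reduction is 41 × $85 = $3,485, leaving $63; one more increment wipes it out. Increment 41 ends at excess 41 × $750 = $30,750, so the highest qualifying income is $200,100 + $30,750 = $230,850.

$230,850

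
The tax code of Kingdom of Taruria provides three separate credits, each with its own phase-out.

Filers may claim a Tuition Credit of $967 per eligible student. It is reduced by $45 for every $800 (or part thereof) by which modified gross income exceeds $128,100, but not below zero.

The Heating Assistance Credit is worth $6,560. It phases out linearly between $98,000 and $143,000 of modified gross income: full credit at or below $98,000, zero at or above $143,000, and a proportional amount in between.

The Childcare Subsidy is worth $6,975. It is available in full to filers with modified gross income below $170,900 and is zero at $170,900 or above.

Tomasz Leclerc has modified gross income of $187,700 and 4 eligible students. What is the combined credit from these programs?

Tuition Credit: base = 4 × $967 = $3,868. income exceeds $128,100 by $59,600, which is 75 full-or-partial $800 increments; reduction = 75 × $45 = $3,375, leaving $493.
Heating Assistance Credit: $187,700 is at or above $143,000, so the credit is $0.
Childcare Subsidy: $187,700 meets or exceeds the $170,900 cutoff, so the credit is $0.
Total: $493 + $0 + $0 = $493.

$493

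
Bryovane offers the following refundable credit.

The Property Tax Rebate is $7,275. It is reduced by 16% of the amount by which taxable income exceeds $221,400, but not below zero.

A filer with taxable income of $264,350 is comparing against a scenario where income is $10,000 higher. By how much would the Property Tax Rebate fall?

$403

At $264,350 — 16% of the $42,950 excess over $221,400 is $6,872; credit = $7,275 − $6,872 = $403.
At $274,350 — 16% of the $52,950 excess over $221,400 is $8,472 ≥ base, so the credit is $0.
Lost: $403 − $0 = $403.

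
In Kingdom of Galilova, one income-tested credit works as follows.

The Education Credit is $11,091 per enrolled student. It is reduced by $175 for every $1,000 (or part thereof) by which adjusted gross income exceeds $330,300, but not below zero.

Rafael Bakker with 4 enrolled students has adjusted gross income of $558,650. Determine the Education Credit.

Education Credit: base = 4 × $11,091 = $44,364. income exceeds $330,300 by $228,350, which is 229 full-or-partial $1,000 increments; reduction = 229 × $175 = $40,075, leaving $4,289.

$4,289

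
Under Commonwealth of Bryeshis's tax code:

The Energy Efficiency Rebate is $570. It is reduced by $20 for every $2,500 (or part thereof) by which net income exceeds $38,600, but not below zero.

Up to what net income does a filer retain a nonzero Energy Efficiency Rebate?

$108,600

After 28 increments the reduction is 28 × $20 = $560, leaving $10; one more increment wipes it out. Increment 28 ends at excess 28 × $2,500 = $70,000, so the highest qualifying income is $38,600 + $70,000 = $108,600.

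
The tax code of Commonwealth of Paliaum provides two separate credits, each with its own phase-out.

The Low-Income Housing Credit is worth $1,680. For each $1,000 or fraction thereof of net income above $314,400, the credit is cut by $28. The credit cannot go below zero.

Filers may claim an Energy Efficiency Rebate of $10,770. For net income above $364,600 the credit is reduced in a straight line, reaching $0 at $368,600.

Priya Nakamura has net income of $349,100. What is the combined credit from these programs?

$11,470

Low-Income Housing Credit: income exceeds $314,400 by $34,700, which is 35 full-or-partial $1,000 increments; reduction = 35 × $28 = $980, leaving $700.
Energy Efficiency Rebate: $349,100 is at or below the $364,600 threshold, so the full $10,770 applies.
Total: $700 + $10,770 = $11,470.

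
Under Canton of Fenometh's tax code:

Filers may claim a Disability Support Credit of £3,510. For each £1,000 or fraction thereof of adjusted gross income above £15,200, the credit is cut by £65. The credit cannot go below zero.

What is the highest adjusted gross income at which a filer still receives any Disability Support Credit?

After 53 increments the reduction is 53 × £65 = £3,445, leaving £65; one more increment wipes it out. Increment 53 ends at excess 53 × £1,000 = £53,000, so the highest qualifying income is £15,200 + £53,000 = £68,200.

£68,200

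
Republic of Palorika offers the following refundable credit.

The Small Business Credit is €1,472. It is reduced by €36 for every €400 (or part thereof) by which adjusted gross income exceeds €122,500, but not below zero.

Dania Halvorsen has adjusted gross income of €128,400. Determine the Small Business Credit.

€932

Small Business Credit: income exceeds €122,500 by €5,900, which is 15 full-or-partial €400 increments; reduction = 15 × €36 = €540, leaving €932.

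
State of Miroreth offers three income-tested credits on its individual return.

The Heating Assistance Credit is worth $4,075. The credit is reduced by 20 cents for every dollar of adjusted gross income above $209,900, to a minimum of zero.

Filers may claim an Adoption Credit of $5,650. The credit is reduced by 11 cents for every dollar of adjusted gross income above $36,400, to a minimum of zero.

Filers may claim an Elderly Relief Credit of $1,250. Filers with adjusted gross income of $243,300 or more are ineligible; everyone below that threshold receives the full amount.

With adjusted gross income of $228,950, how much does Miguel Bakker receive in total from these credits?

$1,515

Heating Assistance Credit: 20% of the $19,050 excess over $209,900 is $3,810; credit = $4,075 − $3,810 = $265.
Adoption Credit: 11% of the $192,550 excess over $36,400 is $21,180.50 ≥ base, so the credit is $0.
Elderly Relief Credit: $228,950 is below the $243,300 cutoff, so the full $1,250 applies.
Total: $265 + $0 + $1,250 = $1,515.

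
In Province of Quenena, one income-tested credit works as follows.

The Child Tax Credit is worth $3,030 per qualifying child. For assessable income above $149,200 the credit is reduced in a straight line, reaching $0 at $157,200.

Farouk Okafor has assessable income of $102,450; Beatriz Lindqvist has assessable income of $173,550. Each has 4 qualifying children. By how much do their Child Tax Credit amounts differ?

$12,120

Farouk ($102,450): Child Tax Credit: base = 4 × $3,030 = $12,120. $102,450 is at or below the $149,200 threshold, so the full $12,120 applies.
Beatriz ($173,550): Child Tax Credit: base = 4 × $3,030 = $12,120. $173,550 is at or above $157,200, so the credit is $0.
Difference: |$12,120 − $0| = $12,120.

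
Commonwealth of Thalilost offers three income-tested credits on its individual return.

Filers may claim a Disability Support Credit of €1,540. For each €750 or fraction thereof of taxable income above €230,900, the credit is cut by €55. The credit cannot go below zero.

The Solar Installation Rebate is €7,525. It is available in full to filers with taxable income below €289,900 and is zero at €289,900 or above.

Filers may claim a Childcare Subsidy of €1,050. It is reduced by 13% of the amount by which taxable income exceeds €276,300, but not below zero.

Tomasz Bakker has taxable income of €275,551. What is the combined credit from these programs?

€8,575

Disability Support Credit: income exceeds €230,900 by €44,651 → 60 increments × €55 = €3,300 ≥ base, so the credit is €0.
Solar Installation Rebate: €275,551 is below the €289,900 cutoff, so the full €7,525 applies.
Childcare Subsidy: €275,551 is at or below the €276,300 threshold, so the full €1,050 applies.
Total: €0 + €7,525 + €1,050 = €8,575.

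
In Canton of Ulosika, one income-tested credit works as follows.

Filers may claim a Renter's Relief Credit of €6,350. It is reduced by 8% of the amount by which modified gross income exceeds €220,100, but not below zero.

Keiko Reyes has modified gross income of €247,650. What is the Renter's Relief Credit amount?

€4,146

Renter's Relief Credit: 8% of the €27,550 excess over €220,100 is €2,204; credit = €6,350 − €2,204 = €4,146.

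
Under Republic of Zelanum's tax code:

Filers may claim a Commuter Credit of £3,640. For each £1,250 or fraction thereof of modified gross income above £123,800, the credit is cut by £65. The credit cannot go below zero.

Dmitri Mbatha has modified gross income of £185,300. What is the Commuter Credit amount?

£390

Commuter Credit: income exceeds £123,800 by £61,500, which is 50 full-or-partial £1,250 increments; reduction = 50 × £65 = £3,250, leaving £390.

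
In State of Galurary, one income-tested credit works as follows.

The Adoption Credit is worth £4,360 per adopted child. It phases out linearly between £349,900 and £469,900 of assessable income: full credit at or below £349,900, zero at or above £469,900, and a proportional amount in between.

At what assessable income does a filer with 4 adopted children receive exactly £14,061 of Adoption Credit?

Full credit = 4 × £4,360 = £17,440.
£14,061 is 14,061/17,440 of the full £17,440, so 3,379/17,440 of the £120,000 range has been used: income = £349,900 + £120,000 × 3,379/17,440 = £373,150.

£373,150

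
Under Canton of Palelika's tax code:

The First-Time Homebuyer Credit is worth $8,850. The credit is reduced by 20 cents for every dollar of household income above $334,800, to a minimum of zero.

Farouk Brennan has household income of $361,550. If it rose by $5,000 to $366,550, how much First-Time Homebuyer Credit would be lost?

At $361,550 — 20% of the $26,750 excess over $334,800 is $5,350; credit = $8,850 − $5,350 = $3,500.
At $366,550 — 20% of the $31,750 excess over $334,800 is $6,350; credit = $8,850 − $6,350 = $2,500.
Lost: $3,500 − $2,500 = $1,000.

$1,000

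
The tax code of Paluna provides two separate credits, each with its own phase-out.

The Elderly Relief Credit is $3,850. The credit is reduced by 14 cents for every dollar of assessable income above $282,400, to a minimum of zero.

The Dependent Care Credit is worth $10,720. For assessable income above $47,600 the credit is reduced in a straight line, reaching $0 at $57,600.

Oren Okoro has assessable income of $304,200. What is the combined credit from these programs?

$798

Elderly Relief Credit: 14% of the $21,800 excess over $282,400 is $3,052; credit = $3,850 − $3,052 = $798.
Dependent Care Credit: $304,200 is at or above $57,600, so the credit is $0.
Total: $798 + $0 = $798.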